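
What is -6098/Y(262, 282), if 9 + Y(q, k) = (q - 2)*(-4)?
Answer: 6098/1049 ≈ 5.8132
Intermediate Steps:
Y(q, k) = -1 - 4*q (Y(q, k) = -9 + (q - 2)*(-4) = -9 + (-2 + q)*(-4) = -9 + (8 - 4*q) = -1 - 4*q)
-6098/Y(262, 282) = -6098/(-1 - 4*262) = -6098/(-1 - 1048) = -6098/(-1049) = -6098*(-1/1049) = 6098/1049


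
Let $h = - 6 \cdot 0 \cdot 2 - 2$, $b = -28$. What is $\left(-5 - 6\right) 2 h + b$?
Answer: $16$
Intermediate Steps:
$h = -2$ ($h = \left(-6\right) 0 - 2 = 0 - 2 = -2$)
$\left(-5 - 6\right) 2 h + b = \left(-5 - 6\right) 2 \left(-2\right) - 28 = \left(-11\right) 2 \left(-2\right) - 28 = \left(-22\right) \left(-2\right) - 28 = 44 - 28 = 16$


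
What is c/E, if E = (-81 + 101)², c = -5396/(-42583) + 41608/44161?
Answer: 100504311/37610157260 ≈ 0.0026723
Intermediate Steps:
c = 2010086220/1880507863 (c = -5396*(-1/42583) + 41608*(1/44161) = 5396/42583 + 41608/44161 = 2010086220/1880507863 ≈ 1.0689)
E = 400 (E = 20² = 400)
c/E = (2010086220/1880507863)/400 = (2010086220/1880507863)*(1/400) = 100504311/37610157260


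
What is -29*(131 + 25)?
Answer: -4524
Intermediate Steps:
-29*(131 + 25) = -29*156 = -4524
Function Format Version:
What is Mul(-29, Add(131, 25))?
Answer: -4524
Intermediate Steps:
Mul(-29, Add(131, 25)) = Mul(-29, 156) = -4524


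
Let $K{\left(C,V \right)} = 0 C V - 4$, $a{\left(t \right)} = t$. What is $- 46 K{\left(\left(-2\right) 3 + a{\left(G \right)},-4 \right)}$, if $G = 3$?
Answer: $184$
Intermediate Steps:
$K{\left(C,V \right)} = -4$ ($K{\left(C,V \right)} = 0 V - 4 = 0 - 4 = -4$)
$- 46 K{\left(\left(-2\right) 3 + a{\left(G \right)},-4 \right)} = \left(-46\right) \left(-4\right) = 184$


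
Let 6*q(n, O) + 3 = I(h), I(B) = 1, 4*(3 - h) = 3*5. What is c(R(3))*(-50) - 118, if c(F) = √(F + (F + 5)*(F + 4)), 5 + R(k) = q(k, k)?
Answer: -118 - 100*I*√11/3 ≈ -118.0 - 110.55*I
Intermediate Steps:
h = -¾ (h = 3 - 3*5/4 = 3 - ¼*15 = 3 - 15/4 = -¾ ≈ -0.75000)
q(n, O) = -⅓ (q(n, O) = -½ + (⅙)*1 = -½ + ⅙ = -⅓)
R(k) = -16/3 (R(k) = -5 - ⅓ = -16/3)
c(F) = √(F + (4 + F)*(5 + F)) (c(F) = √(F + (5 + F)*(4 + F)) = √(F + (4 + F)*(5 + F)))
c(R(3))*(-50) - 118 = √(20 + (-16/3)² + 10*(-16/3))*(-50) - 118 = √(20 + 256/9 - 160/3)*(-50) - 118 = √(-44/9)*(-50) - 118 = (2*I*√11/3)*(-50) - 118 = -100*I*√11/3 - 118 = -118 - 100*I*√11/3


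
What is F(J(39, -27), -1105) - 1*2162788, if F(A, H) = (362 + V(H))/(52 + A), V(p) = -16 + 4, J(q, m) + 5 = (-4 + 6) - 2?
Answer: -101650686/47 ≈ -2.1628e+6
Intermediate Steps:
J(q, m) = -5 (J(q, m) = -5 + ((-4 + 6) - 2) = -5 + (2 - 2) = -5 + 0 = -5)
V(p) = -12
F(A, H) = 350/(52 + A) (F(A, H) = (362 - 12)/(52 + A) = 350/(52 + A))
F(J(39, -27), -1105) - 1*2162788 = 350/(52 - 5) - 1*2162788 = 350/47 - 2162788 = -101650686/47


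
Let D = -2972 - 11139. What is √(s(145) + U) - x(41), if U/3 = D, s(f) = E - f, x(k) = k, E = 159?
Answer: -41 + I*√42319 ≈ -41.0 + 205.72*I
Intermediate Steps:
s(f) = 159 - f
D = -14111
U = -42333 (U = 3*(-14111) = -42333)
√(s(145) + U) - x(41) = √((159 - 1*145) - 42333) - 1*41 = √((159 - 145) - 42333) - 41 = √(14 - 42333) - 41 = √(-42319) - 41 = I*√42319 - 41 = -41 + I*√42319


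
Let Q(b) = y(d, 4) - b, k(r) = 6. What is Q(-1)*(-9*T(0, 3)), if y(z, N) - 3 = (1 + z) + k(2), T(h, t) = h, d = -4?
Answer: 0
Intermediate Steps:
y(z, N) = 10 + z (y(z, N) = 3 + ((1 + z) + 6) = 3 + (7 + z) = 10 + z)
Q(b) = 6 - b (Q(b) = (10 - 4) - b = 6 - b)
Q(-1)*(-9*T(0, 3)) = (6 - 1*(-1))*(-9*0) = (6 + 1)*0 = 7*0 = 0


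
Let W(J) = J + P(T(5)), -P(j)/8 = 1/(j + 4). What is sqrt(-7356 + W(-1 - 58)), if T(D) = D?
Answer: I*sqrt(66743)/3 ≈ 86.116*I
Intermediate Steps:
P(j) = -8/(4 + j) (P(j) = -8/(j + 4) = -8/(4 + j))
W(J) = -8/9 + J (W(J) = J - 8/(4 + 5) = J - 8/9 = -8/9 + J)
sqrt(-7356 + W(-1 - 58)) = sqrt(-7356 + (-8/9 + (-1 - 58))) = sqrt(-7356 + (-8/9 - 59)) = sqrt(-7356 - 539/9) = sqrt(-66743/9) = I*sqrt(66743)/3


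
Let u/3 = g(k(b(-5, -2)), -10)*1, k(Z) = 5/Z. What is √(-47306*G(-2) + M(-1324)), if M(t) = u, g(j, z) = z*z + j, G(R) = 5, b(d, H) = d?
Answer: I*√236233 ≈ 486.04*I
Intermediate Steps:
g(j, z) = j + z² (g(j, z) = z² + j = j + z²)
u = 297 (u = 3*((5/(-5) + (-10)²)*1) = 3*((5*(-⅕) + 100)*1) = 3*((-1 + 100)*1) = 3*(99*1) = 3*99 = 297)
M(t) = 297
√(-47306*G(-2) + M(-1324)) = √(-47306*5 + 297) = √(-236530 + 297) = √(-236233) = I*√236233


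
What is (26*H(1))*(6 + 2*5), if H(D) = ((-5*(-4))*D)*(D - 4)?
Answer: -24960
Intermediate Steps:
H(D) = 20*D*(-4 + D) (H(D) = (20*D)*(-4 + D) = 20*D*(-4 + D))
(26*H(1))*(6 + 2*5) = (26*(20*1*(-4 + 1)))*(6 + 2*5) = (26*(20*1*(-3)))*(6 + 10) = (26*(-60))*16 = -1560*16 = -24960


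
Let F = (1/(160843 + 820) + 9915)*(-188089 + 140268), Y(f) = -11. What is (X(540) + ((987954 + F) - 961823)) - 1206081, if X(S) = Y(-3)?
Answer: -76842493975509/161663 ≈ -4.7532e+8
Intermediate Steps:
F = -76651737940366/161663 (F = (1/161663 + 9915)*(-47821) = (1602888646/161663)*(-47821) = -76651737940366/161663 ≈ -4.7415e+8)
X(S) = -11
(X(540) + ((987954 + F) - 961823)) - 1206081 = (-11 + ((987954 - 76651737940366/161663) - 961823)) - 1206081 = (-11 + (-76492022332864/161663 - 961823)) - 1206081 = (-11 - 76647513524513/161663) - 1206081 = -76647515302806/161663 - 1206081 = -76842493975509/161663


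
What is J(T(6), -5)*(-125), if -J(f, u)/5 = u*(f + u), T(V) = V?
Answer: -3125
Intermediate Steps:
J(f, u) = -5*u*(f + u)
J(T(6), -5)*(-125) = -5*(-5)*(6 - 5)*(-125) = -5*(-5)*1*(-125) = 25*(-125) = -3125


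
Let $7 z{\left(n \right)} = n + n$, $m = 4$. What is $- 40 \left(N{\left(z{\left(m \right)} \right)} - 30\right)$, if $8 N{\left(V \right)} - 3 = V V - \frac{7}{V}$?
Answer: $\frac{473965}{392} \approx 1209.1$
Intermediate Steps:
$z{\left(n \right)} = \frac{2 n}{7}$ ($z{\left(n \right)} = \frac{n + n}{7} = \frac{2 n}{7}$)
$N{\left(V \right)} = \frac{3}{8} - \frac{7}{8 V} + \frac{V^{2}}{8}$ ($N{\left(V \right)} = \frac{3}{8} + \frac{V V - \frac{7}{V}}{8} = \frac{3}{8} + \frac{V^{2} - \frac{7}{V}}{8} = \frac{3}{8} + \left(- \frac{7}{8 V} + \frac{V^{2}}{8}\right) = \frac{3}{8} - \frac{7}{8 V} + \frac{V^{2}}{8}$)
$- 40 \left(N{\left(z{\left(m \right)} \right)} - 30\right) = - 40 \left(\frac{-7 + \frac{2}{7} \cdot 4 \left(3 + \left(\frac{2}{7} \cdot 4\right)^{2}\right)}{8 \cdot \frac{2}{7} \cdot 4} - 30\right) = - 40 \left(\frac{-7 + \frac{8 \left(3 + \left(\frac{8}{7}\right)^{2}\right)}{7}}{8 \cdot \frac{8}{7}} - 30\right) = - 40 \left(\frac{1}{8} \cdot \frac{7}{8} \left(-7 + \frac{8 \left(3 + \frac{64}{49}\right)}{7}\right) - 30\right) = - 40 \left(\frac{1}{8} \cdot \frac{7}{8} \left(-7 + \frac{8}{7} \cdot \frac{211}{49}\right) - 30\right) = - 40 \left(\frac{1}{8} \cdot \frac{7}{8} \left(-7 + \frac{1688}{343}\right) - 30\right) = - 40 \left(\frac{1}{8} \cdot \frac{7}{8} \left(- \frac{713}{343}\right) - 30\right) = - 40 \left(- \frac{713}{3136} - 30\right) = \left(-40\right) \left(- \frac{94793}{3136}\right) = \frac{473965}{392}$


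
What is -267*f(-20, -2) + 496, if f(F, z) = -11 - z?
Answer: 2899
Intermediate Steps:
-267*f(-20, -2) + 496 = -267*(-11 - 1*(-2)) + 496 = -267*(-11 + 2) + 496 = -267*(-9) + 496 = 2403 + 496 = 2899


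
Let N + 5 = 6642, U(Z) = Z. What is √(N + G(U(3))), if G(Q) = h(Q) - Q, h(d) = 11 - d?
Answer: 9*√82 ≈ 81.498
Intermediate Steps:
N = 6637 (N = -5 + 6642 = 6637)
G(Q) = 11 - 2*Q (G(Q) = (11 - Q) - Q = 11 - 2*Q)
√(N + G(U(3))) = √(6637 + (11 - 2*3)) = √(6637 + (11 - 6)) = √(6637 + 5) = √6642 = 9*√82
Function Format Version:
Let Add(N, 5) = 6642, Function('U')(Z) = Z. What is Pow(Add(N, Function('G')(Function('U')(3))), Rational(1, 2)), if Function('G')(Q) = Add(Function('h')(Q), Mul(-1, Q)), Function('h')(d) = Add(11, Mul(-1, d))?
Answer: Mul(9, Pow(82, Rational(1, 2))) ≈ 81.498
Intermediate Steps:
N = 6637 (N = Add(-5, 6642) = 6637)
Function('G')(Q) = Add(11, Mul(-2, Q)) (Function('G')(Q) = Add(Add(11, Mul(-1, Q)), Mul(-1, Q)) = Add(11, Mul(-2, Q)))
Pow(Add(N, Function('G')(Function('U')(3))), Rational(1, 2)) = Pow(Add(6637, Add(11, Mul(-2, 3))), Rational(1, 2)) = Pow(Add(6637, Add(11, -6)), Rational(1, 2)) = Pow(Add(6637, 5), Rational(1, 2)) = Pow(6642, Rational(1, 2)) = Mul(9, Pow(82, Rational(1, 2)))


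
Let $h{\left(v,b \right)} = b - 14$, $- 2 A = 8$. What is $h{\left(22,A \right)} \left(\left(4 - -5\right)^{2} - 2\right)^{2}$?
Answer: $-112338$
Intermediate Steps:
$A = -4$ ($A = \left(- \frac{1}{2}\right) 8 = -4$)
$h{\left(v,b \right)} = -14 + b$ ($h{\left(v,b \right)} = b - 14 = -14 + b$)
$h{\left(22,A \right)} \left(\left(4 - -5\right)^{2} - 2\right)^{2} = \left(-14 - 4\right) \left(\left(4 - -5\right)^{2} - 2\right)^{2} = - 18 \left(\left(4 + 5\right)^{2} - 2\right)^{2} = - 18 \left(9^{2} - 2\right)^{2} = - 18 \left(81 - 2\right)^{2} = - 18 \cdot 79^{2} = \left(-18\right) 6241 = -112338$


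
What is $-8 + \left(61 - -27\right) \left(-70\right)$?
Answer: $-6168$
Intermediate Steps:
$-8 + \left(61 - -27\right) \left(-70\right) = -8 + \left(61 + 27\right) \left(-70\right) = -8 + 88 \left(-70\right) = -8 - 6160 = -6168$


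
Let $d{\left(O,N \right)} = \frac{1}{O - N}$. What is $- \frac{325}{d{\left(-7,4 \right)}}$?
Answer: $3575$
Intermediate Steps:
$- \frac{325}{d{\left(-7,4 \right)}} = - \frac{325}{\left(-1\right) \frac{1}{4 - -7}} = - \frac{325}{\left(-1\right) \frac{1}{4 + 7}} = - \frac{325}{\left(-1\right) \frac{1}{11}} = - \frac{325}{- \frac{1}{11}} = \left(-325\right) \left(-11\right) = 3575$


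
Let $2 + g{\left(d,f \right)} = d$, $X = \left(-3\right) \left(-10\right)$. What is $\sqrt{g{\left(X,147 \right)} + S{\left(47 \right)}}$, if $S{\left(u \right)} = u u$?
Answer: $\sqrt{2237} \approx 47.297$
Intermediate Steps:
$X = 30$
$S{\left(u \right)} = u^{2}$
$g{\left(d,f \right)} = -2 + d$
$\sqrt{g{\left(X,147 \right)} + S{\left(47 \right)}} = \sqrt{\left(-2 + 30\right) + 47^{2}} = \sqrt{28 + 2209} = \sqrt{2237}$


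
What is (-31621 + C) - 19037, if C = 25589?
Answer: -25069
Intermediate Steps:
(-31621 + C) - 19037 = (-31621 + 25589) - 19037 = -6032 - 19037 = -25069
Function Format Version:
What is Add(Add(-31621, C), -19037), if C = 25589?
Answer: -25069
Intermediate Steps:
Add(Add(-31621, C), -19037) = Add(Add(-31621, 25589), -19037) = Add(-6032, -19037) = -25069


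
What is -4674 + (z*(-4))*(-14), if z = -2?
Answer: -4786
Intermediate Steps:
-4674 + (z*(-4))*(-14) = -4674 - 2*(-4)*(-14) = -4674 + 8*(-14) = -4674 - 112 = -4786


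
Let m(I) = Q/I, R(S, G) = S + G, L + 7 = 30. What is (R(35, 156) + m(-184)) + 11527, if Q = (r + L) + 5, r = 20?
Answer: 269508/23 ≈ 11718.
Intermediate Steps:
L = 23 (L = -7 + 30 = 23)
R(S, G) = G + S
Q = 48 (Q = (20 + 23) + 5 = 43 + 5 = 48)
m(I) = 48/I
(R(35, 156) + m(-184)) + 11527 = ((156 + 35) + 48/(-184)) + 11527 = (191 + 48*(-1/184)) + 11527 = (191 - 6/23) + 11527 = 4387/23 + 11527 = 269508/23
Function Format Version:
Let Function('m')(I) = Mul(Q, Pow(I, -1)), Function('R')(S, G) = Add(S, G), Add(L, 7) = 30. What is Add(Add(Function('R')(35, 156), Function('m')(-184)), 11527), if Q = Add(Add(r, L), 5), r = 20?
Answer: Rational(269508, 23) ≈ 11718.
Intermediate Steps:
L = 23 (L = Add(-7, 30) = 23)
Function('R')(S, G) = Add(G, S)
Q = 48 (Q = Add(Add(20, 23), 5) = Add(43, 5) = 48)
Function('m')(I) = Mul(48, Pow(I, -1))
Add(Add(Function('R')(35, 156), Function('m')(-184)), 11527) = Add(Add(Add(156, 35), Mul(48, Pow(-184, -1))), 11527) = Add(Add(191, Mul(48, Rational(-1, 184))), 11527) = Add(Add(191, Rational(-6, 23)), 11527) = Add(Rational(4387, 23), 11527) = Rational(269508, 23)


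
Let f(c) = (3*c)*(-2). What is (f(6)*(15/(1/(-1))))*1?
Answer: 540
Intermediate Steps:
f(c) = -6*c
(f(6)*(15/(1/(-1))))*1 = ((-6*6)*(15/(1/(-1))))*1 = -540/(-1)*1 = -540*(-1)*1 = -36*(-15)*1 = 540*1 = 540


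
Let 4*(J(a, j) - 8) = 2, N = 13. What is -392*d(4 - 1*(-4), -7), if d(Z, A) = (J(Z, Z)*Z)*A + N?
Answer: 181496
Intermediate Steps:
J(a, j) = 17/2 (J(a, j) = 8 + (1/4)*2 = 8 + 1/2 = 17/2)
d(Z, A) = 13 + 17*A*Z/2 (d(Z, A) = (17*Z/2)*A + 13 = 17*A*Z/2 + 13 = 13 + 17*A*Z/2)
-392*d(4 - 1*(-4), -7) = -392*(13 + (17/2)*(-7)*(4 - 1*(-4))) = -392*(13 + (17/2)*(-7)*(4 + 4)) = -392*(13 + (17/2)*(-7)*8) = -392*(13 - 476) = -392*(-463) = 181496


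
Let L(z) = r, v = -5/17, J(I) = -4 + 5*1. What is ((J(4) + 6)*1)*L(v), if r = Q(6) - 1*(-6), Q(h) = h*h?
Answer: 294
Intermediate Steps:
Q(h) = h²
J(I) = 1 (J(I) = -4 + 5 = 1)
v = -5/17 (v = -5*1/17 = -5/17 ≈ -0.29412)
r = 42 (r = 6² - 1*(-6) = 36 + 6 = 42)
L(z) = 42
((J(4) + 6)*1)*L(v) = ((1 + 6)*1)*42 = (7*1)*42 = 7*42 = 294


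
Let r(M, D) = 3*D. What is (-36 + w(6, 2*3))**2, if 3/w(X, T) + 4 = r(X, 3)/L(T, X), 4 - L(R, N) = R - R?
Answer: 69696/49 ≈ 1422.4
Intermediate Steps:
L(R, N) = 4 (L(R, N) = 4 - (R - R) = 4 - 1*0 = 4 + 0 = 4)
w(X, T) = -12/7 (w(X, T) = 3/(-4 + (3*3)/4) = 3/(-4 + 9*(1/4)) = 3/(-4 + 9/4) = 3/(-7/4) = 3*(-4/7) = -12/7)
(-36 + w(6, 2*3))**2 = (-36 - 12/7)**2 = (-264/7)**2 = 69696/49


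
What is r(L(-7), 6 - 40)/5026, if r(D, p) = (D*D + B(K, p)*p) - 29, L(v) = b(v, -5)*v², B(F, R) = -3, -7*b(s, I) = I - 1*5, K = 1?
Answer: 4973/5026 ≈ 0.98946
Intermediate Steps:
b(s, I) = 5/7 - I/7 (b(s, I) = -(I - 1*5)/7 = -(I - 5)/7 = -(-5 + I)/7 = 5/7 - I/7)
L(v) = 10*v²/7 (L(v) = (5/7 - ⅐*(-5))*v² = (5/7 + 5/7)*v² = 10*v²/7)
r(D, p) = -29 + D² - 3*p (r(D, p) = (D*D - 3*p) - 29 = (D² - 3*p) - 29 = -29 + D² - 3*p)
r(L(-7), 6 - 40)/5026 = (-29 + ((10/7)*(-7)²)² - 3*(6 - 40))/5026 = (-29 + ((10/7)*49)² - 3*(-34))*(1/5026) = (-29 + 70² + 102)*(1/5026) = (-29 + 4900 + 102)*(1/5026) = 4973*(1/5026) = 4973/5026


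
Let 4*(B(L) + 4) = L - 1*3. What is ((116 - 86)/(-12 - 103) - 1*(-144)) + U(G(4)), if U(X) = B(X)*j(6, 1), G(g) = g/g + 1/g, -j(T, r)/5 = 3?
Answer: 77391/368 ≈ 210.30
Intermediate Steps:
j(T, r) = -15 (j(T, r) = -5*3 = -15)
B(L) = -19/4 + L/4 (B(L) = -4 + (L - 1*3)/4 = -4 + (L - 3)/4 = -4 + (-3 + L)/4 = -4 + (-3/4 + L/4) = -19/4 + L/4)
G(g) = 1 + 1/g
U(X) = 285/4 - 15*X/4 (U(X) = (-19/4 + X/4)*(-15) = 285/4 - 15*X/4)
((116 - 86)/(-12 - 103) - 1*(-144)) + U(G(4)) = ((116 - 86)/(-12 - 103) - 1*(-144)) + (285/4 - 15*(1 + 4)/(4*4)) = (30/(-115) + 144) + (285/4 - 15*5/16) = (30*(-1/115) + 144) + (285/4 - 15/4*5/4) = (-6/23 + 144) + (285/4 - 75/16) = 3306/23 + 1065/16 = 77391/368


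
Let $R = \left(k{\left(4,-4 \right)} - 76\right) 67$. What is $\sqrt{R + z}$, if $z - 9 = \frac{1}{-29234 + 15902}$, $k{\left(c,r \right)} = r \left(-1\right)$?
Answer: $\frac{i \sqrt{213957205473}}{6666} \approx 69.39 i$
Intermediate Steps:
$k{\left(c,r \right)} = - r$
$z = \frac{119987}{13332}$ ($z = 9 + \frac{1}{-29234 + 15902} = 9 + \frac{1}{-13332} = 9 - \frac{1}{13332} = \frac{119987}{13332} \approx 8.9999$)
$R = -4824$ ($R = \left(\left(-1\right) \left(-4\right) - 76\right) 67 = \left(4 - 76\right) 67 = \left(-72\right) 67 = -4824$)
$\sqrt{R + z} = \sqrt{-4824 + \frac{119987}{13332}} = \sqrt{- \frac{64193581}{13332}} = \frac{i \sqrt{213957205473}}{6666}$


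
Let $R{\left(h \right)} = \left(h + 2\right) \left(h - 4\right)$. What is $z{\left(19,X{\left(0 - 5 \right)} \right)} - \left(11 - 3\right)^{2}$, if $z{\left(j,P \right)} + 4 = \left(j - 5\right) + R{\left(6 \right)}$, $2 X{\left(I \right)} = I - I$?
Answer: $-38$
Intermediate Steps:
$R{\left(h \right)} = \left(-4 + h\right) \left(2 + h\right)$ ($R{\left(h \right)} = \left(2 + h\right) \left(-4 + h\right) = \left(-4 + h\right) \left(2 + h\right)$)
$X{\left(I \right)} = 0$ ($X{\left(I \right)} = \frac{I - I}{2} = \frac{1}{2} \cdot 0 = 0$)
$z{\left(j,P \right)} = 7 + j$ ($z{\left(j,P \right)} = -4 + \left(\left(j - 5\right) - \left(20 - 36\right)\right) = -4 + \left(\left(-5 + j\right) - -16\right) = -4 + \left(\left(-5 + j\right) + 16\right) = -4 + \left(11 + j\right) = 7 + j$)
$z{\left(19,X{\left(0 - 5 \right)} \right)} - \left(11 - 3\right)^{2} = \left(7 + 19\right) - \left(11 - 3\right)^{2} = 26 - 8^{2} = 26 - 64 = -38$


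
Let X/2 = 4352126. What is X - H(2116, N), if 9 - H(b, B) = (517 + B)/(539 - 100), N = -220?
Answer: 3821162974/439 ≈ 8.7042e+6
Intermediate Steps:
X = 8704252 (X = 2*4352126 = 8704252)
H(b, B) = 3434/439 - B/439 (H(b, B) = 9 - (517 + B)/(539 - 100) = 9 - (517 + B)/439 = 9 - (517/439 + B/439) = 9 + (-517/439 - B/439) = 3434/439 - B/439)
X - H(2116, N) = 8704252 - (3434/439 - 1/439*(-220)) = 8704252 - (3434/439 + 220/439) = 8704252 - 1*3654/439 = 8704252 - 3654/439 = 3821162974/439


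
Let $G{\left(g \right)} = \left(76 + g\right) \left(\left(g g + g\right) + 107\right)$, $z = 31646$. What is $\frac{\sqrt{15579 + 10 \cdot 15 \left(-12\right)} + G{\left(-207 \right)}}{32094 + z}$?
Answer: $- \frac{5600119}{63740} + \frac{3 \sqrt{1531}}{63740} \approx -87.857$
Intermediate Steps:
$G{\left(g \right)} = \left(76 + g\right) \left(107 + g + g^{2}\right)$ ($G{\left(g \right)} = \left(76 + g\right) \left(\left(g^{2} + g\right) + 107\right) = \left(76 + g\right) \left(\left(g + g^{2}\right) + 107\right) = \left(76 + g\right) \left(107 + g + g^{2}\right)$)
$\frac{\sqrt{15579 + 10 \cdot 15 \left(-12\right)} + G{\left(-207 \right)}}{32094 + z} = \frac{\sqrt{15579 + 10 \cdot 15 \left(-12\right)} + \left(8132 + \left(-207\right)^{3} + 77 \left(-207\right)^{2} + 183 \left(-207\right)\right)}{32094 + 31646} = \frac{\sqrt{15579 + 150 \left(-12\right)} + \left(8132 - 8869743 + 77 \cdot 42849 - 37881\right)}{63740} = \left(\sqrt{15579 - 1800} + \left(8132 - 8869743 + 3299373 - 37881\right)\right) \frac{1}{63740} = \left(\sqrt{13779} - 5600119\right) \frac{1}{63740} = \left(3 \sqrt{1531} - 5600119\right) \frac{1}{63740} = \left(-5600119 + 3 \sqrt{1531}\right) \frac{1}{63740} = - \frac{5600119}{63740} + \frac{3 \sqrt{1531}}{63740}$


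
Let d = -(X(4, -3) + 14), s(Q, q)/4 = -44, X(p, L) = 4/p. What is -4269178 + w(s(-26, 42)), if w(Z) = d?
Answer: -4269193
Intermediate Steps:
s(Q, q) = -176 (s(Q, q) = 4*(-44) = -176)
d = -15 (d = -(4/4 + 14) = -(4*(1/4) + 14) = -(1 + 14) = -1*15 = -15)
w(Z) = -15
-4269178 + w(s(-26, 42)) = -4269178 - 15 = -4269193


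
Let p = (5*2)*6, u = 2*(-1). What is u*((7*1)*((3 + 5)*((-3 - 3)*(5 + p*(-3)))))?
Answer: -117600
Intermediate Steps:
u = -2
p = 60 (p = 10*6 = 60)
u*((7*1)*((3 + 5)*((-3 - 3)*(5 + p*(-3))))) = -2*7*1*(3 + 5)*((-3 - 3)*(5 + 60*(-3))) = -14*8*(-6*(5 - 180)) = -14*8*(-6*(-175)) = -14*8*1050 = -14*8400 = -2*58800 = -117600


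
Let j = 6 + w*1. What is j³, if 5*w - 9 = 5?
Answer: 85184/125 ≈ 681.47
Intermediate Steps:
w = 14/5 (w = 9/5 + (⅕)*5 = 9/5 + 1 = 14/5 ≈ 2.8000)
j = 44/5 (j = 6 + (14/5)*1 = 6 + 14/5 = 44/5 ≈ 8.8000)
j³ = (44/5)³ = 85184/125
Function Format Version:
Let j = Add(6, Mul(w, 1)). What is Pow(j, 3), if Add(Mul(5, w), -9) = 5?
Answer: Rational(85184, 125) ≈ 681.47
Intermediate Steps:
w = Rational(14, 5) (w = Add(Rational(9, 5), Mul(Rational(1, 5), 5)) = Add(Rational(9, 5), 1) = Rational(14, 5) ≈ 2.8000)
j = Rational(44, 5) (j = Add(6, Mul(Rational(14, 5), 1)) = Add(6, Rational(14, 5)) = Rational(44, 5) ≈ 8.8000)
Pow(j, 3) = Pow(Rational(44, 5), 3) = Rational(85184, 125)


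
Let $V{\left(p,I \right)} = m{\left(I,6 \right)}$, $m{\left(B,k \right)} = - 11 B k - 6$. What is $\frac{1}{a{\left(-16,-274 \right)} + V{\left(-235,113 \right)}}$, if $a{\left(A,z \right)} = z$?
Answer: $- \frac{1}{7738} \approx -0.00012923$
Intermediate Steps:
$m{\left(B,k \right)} = -6 - 11 B k$ ($m{\left(B,k \right)} = - 11 B k - 6 = -6 - 11 B k$)
$V{\left(p,I \right)} = -6 - 66 I$ ($V{\left(p,I \right)} = -6 - 11 I 6 = -6 - 66 I$)
$\frac{1}{a{\left(-16,-274 \right)} + V{\left(-235,113 \right)}} = \frac{1}{-274 - 7464} = \frac{1}{-7738} = - \frac{1}{7738}$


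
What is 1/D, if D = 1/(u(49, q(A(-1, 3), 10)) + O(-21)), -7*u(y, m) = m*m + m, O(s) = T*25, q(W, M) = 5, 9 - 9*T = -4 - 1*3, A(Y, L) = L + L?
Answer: 2530/63 ≈ 40.159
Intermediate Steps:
A(Y, L) = 2*L
T = 16/9 (T = 1 - (-4 - 1*3)/9 = 1 - (-4 - 3)/9 = 1 - 1/9*(-7) = 1 + 7/9 = 16/9 ≈ 1.7778)
O(s) = 400/9 (O(s) = (16/9)*25 = 400/9)
u(y, m) = -m/7 - m**2/7 (u(y, m) = -(m*m + m)/7 = -(m**2 + m)/7 = -(m + m**2)/7 = -m/7 - m**2/7)
D = 63/2530 (D = 1/(-1/7*5*(1 + 5) + 400/9) = 1/(-1/7*5*6 + 400/9) = 1/(-30/7 + 400/9) = 1/(2530/63) = 63/2530 ≈ 0.024901)
1/D = 1/(63/2530) = 2530/63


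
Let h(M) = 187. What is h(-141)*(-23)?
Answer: -4301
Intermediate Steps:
h(-141)*(-23) = 187*(-23) = -4301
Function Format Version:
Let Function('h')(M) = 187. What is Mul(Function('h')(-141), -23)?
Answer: -4301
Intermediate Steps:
Mul(Function('h')(-141), -23) = Mul(187, -23) = -4301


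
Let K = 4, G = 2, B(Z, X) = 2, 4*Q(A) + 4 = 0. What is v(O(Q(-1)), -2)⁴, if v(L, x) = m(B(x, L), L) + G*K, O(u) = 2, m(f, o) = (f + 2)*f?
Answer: 65536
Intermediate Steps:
Q(A) = -1 (Q(A) = -1 + (¼)*0 = -1 + 0 = -1)
m(f, o) = f*(2 + f) (m(f, o) = (2 + f)*f = f*(2 + f))
v(L, x) = 16 (v(L, x) = 2*(2 + 2) + 2*4 = 2*4 + 8 = 8 + 8 = 16)
v(O(Q(-1)), -2)⁴ = 16⁴ = 65536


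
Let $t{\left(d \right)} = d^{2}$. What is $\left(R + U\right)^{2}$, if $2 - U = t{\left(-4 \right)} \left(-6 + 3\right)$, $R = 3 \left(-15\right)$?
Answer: $25$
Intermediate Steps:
$R = -45$
$U = 50$ ($U = 2 - \left(-4\right)^{2} \left(-6 + 3\right) = 2 - 16 \left(-3\right) = 2 - -48 = 2 + 48 = 50$)
$\left(R + U\right)^{2} = \left(-45 + 50\right)^{2} = 5^{2} = 25$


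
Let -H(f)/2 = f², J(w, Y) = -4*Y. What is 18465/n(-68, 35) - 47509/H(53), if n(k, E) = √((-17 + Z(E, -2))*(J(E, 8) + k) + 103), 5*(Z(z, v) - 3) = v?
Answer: 47509/5618 + 18465*√1543/1543 ≈ 478.53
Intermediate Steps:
Z(z, v) = 3 + v/5
n(k, E) = √(2819/5 - 72*k/5) (n(k, E) = √((-17 + (3 + (⅕)*(-2)))*(-4*8 + k) + 103) = √((-17 + (3 - ⅖))*(-32 + k) + 103) = √((-17 + 13/5)*(-32 + k) + 103) = √(-72*(-32 + k)/5 + 103) = √((2304/5 - 72*k/5) + 103) = √(2819/5 - 72*k/5))
H(f) = -2*f²
18465/n(-68, 35) - 47509/H(53) = 18465/((√(14095 - 360*(-68))/5)) - 47509/((-2*53²)) = 18465/((√(14095 + 24480)/5)) - 47509/((-2*2809)) = 18465/((√38575/5)) - 47509/(-5618) = 18465/(((5*√1543)/5)) - 47509*(-1/5618) = 18465/(√1543) + 47509/5618 = 18465*(√1543/1543) + 47509/5618 = 18465*√1543/1543 + 47509/5618 = 47509/5618 + 18465*√1543/1543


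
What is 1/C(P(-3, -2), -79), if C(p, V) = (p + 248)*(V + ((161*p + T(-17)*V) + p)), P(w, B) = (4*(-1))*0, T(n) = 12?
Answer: -1/254696 ≈ -3.9263e-6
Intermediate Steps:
P(w, B) = 0 (P(w, B) = -4*0 = 0)
C(p, V) = (248 + p)*(13*V + 162*p) (C(p, V) = (p + 248)*(V + ((161*p + 12*V) + p)) = (248 + p)*(V + ((12*V + 161*p) + p)) = (248 + p)*(V + (12*V + 162*p)) = (248 + p)*(13*V + 162*p))
1/C(P(-3, -2), -79) = 1/(162*0**2 + 3224*(-79) + 40176*0 + 13*(-79)*0) = 1/(162*0 - 254696 + 0 + 0) = 1/(0 - 254696 + 0 + 0) = 1/(-254696) = -1/254696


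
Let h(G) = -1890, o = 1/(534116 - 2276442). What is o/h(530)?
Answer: 1/3292996140 ≈ 3.0367e-10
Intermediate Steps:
o = -1/1742326 (o = 1/(-1742326) = -1/1742326 ≈ -5.7395e-7)
o/h(530) = -1/1742326/(-1890) = -1/1742326*(-1/1890) = 1/3292996140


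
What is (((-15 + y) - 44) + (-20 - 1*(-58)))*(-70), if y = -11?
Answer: 2240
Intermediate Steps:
(((-15 + y) - 44) + (-20 - 1*(-58)))*(-70) = (((-15 - 11) - 44) + (-20 - 1*(-58)))*(-70) = ((-26 - 44) + (-20 + 58))*(-70) = (-70 + 38)*(-70) = -32*(-70) = 2240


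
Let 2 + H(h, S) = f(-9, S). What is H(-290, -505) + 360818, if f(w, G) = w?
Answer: 360807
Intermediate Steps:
H(h, S) = -11 (H(h, S) = -2 - 9 = -11)
H(-290, -505) + 360818 = -11 + 360818 = 360807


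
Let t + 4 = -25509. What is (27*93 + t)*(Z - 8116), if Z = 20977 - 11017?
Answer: -42415688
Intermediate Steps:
t = -25513 (t = -4 - 25509 = -25513)
Z = 9960
(27*93 + t)*(Z - 8116) = (27*93 - 25513)*(9960 - 8116) = (2511 - 25513)*1844 = -23002*1844 = -42415688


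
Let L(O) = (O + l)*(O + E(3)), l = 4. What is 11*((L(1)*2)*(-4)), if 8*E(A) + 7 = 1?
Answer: -110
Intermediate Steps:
E(A) = -¾ (E(A) = -7/8 + (⅛)*1 = -7/8 + ⅛ = -¾)
L(O) = (4 + O)*(-¾ + O) (L(O) = (O + 4)*(O - ¾) = (4 + O)*(-¾ + O))
11*((L(1)*2)*(-4)) = 11*(((-3 + 1² + (13/4)*1)*2)*(-4)) = 11*(((-3 + 1 + 13/4)*2)*(-4)) = 11*(((5/4)*2)*(-4)) = 11*((5/2)*(-4)) = 11*(-10) = -110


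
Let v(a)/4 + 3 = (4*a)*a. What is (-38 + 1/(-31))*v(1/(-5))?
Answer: 334836/775 ≈ 432.05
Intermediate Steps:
v(a) = -12 + 16*a² (v(a) = -12 + 4*((4*a)*a) = -12 + 4*(4*a²) = -12 + 16*a²)
(-38 + 1/(-31))*v(1/(-5)) = (-38 + 1/(-31))*(-12 + 16*(1/(-5))²) = (-38 - 1/31)*(-12 + 16*(-⅕)²) = -1179*(-12 + 16*(1/25))/31 = -1179*(-12 + 16/25)/31 = -1179/31*(-284/25) = 334836/775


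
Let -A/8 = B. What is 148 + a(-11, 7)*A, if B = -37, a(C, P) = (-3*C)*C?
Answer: -107300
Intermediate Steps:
a(C, P) = -3*C**2
A = 296 (A = -8*(-37) = 296)
148 + a(-11, 7)*A = 148 - 3*(-11)**2*296 = 148 - 3*121*296 = 148 - 363*296 = 148 - 107448 = -107300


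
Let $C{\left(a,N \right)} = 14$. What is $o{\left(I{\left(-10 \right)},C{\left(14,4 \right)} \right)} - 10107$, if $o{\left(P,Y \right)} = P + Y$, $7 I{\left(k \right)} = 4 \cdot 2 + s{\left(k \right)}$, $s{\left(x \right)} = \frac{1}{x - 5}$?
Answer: $- \frac{151378}{15} \approx -10092.0$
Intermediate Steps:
$s{\left(x \right)} = \frac{1}{-5 + x}$
$I{\left(k \right)} = \frac{8}{7} + \frac{1}{7 \left(-5 + k\right)}$ ($I{\left(k \right)} = \frac{4 \cdot 2 + \frac{1}{-5 + k}}{7} = \frac{8 + \frac{1}{-5 + k}}{7} = \frac{8}{7} + \frac{1}{7 \left(-5 + k\right)}$)
$o{\left(I{\left(-10 \right)},C{\left(14,4 \right)} \right)} - 10107 = \left(\frac{-39 + 8 \left(-10\right)}{7 \left(-5 - 10\right)} + 14\right) - 10107 = \left(\frac{-39 - 80}{7 \left(-15\right)} + 14\right) - 10107 = \left(\frac{1}{7} \left(- \frac{1}{15}\right) \left(-119\right) + 14\right) - 10107 = \left(\frac{17}{15} + 14\right) - 10107 = \frac{227}{15} - 10107 = - \frac{151378}{15}$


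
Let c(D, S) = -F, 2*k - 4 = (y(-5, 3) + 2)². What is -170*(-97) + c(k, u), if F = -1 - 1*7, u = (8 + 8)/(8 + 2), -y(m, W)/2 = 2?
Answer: 16498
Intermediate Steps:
y(m, W) = -4 (y(m, W) = -2*2 = -4)
u = 8/5 (u = 16/10 = 16*(⅒) = 8/5 ≈ 1.6000)
F = -8 (F = -1 - 7 = -8)
k = 4 (k = 2 + (-4 + 2)²/2 = 2 + (½)*(-2)² = 2 + (½)*4 = 2 + 2 = 4)
c(D, S) = 8 (c(D, S) = -1*(-8) = 8)
-170*(-97) + c(k, u) = -170*(-97) + 8 = 16490 + 8 = 16498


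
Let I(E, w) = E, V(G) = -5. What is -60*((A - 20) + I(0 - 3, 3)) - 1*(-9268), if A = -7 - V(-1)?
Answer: 10768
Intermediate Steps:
A = -2 (A = -7 - 1*(-5) = -7 + 5 = -2)
-60*((A - 20) + I(0 - 3, 3)) - 1*(-9268) = -60*((-2 - 20) + (0 - 3)) - 1*(-9268) = -60*(-22 - 3) + 9268 = -60*(-25) + 9268 = 1500 + 9268 = 10768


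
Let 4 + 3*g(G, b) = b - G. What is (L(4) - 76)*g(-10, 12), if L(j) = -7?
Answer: -498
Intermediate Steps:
g(G, b) = -4/3 - G/3 + b/3 (g(G, b) = -4/3 + (b - G)/3 = -4/3 + (-G/3 + b/3) = -4/3 - G/3 + b/3)
(L(4) - 76)*g(-10, 12) = (-7 - 76)*(-4/3 - ⅓*(-10) + (⅓)*12) = -83*(-4/3 + 10/3 + 4) = -83*6 = -498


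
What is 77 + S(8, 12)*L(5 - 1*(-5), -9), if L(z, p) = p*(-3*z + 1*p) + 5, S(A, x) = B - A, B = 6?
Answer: -635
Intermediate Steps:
S(A, x) = 6 - A
L(z, p) = 5 + p*(p - 3*z) (L(z, p) = p*(-3*z + p) + 5 = p*(p - 3*z) + 5 = 5 + p*(p - 3*z))
77 + S(8, 12)*L(5 - 1*(-5), -9) = 77 + (6 - 1*8)*(5 + (-9)² - 3*(-9)*(5 - 1*(-5))) = 77 + (6 - 8)*(5 + 81 - 3*(-9)*(5 + 5)) = 77 - 2*(5 + 81 - 3*(-9)*10) = 77 - 2*(5 + 81 + 270) = 77 - 2*356 = 77 - 712 = -635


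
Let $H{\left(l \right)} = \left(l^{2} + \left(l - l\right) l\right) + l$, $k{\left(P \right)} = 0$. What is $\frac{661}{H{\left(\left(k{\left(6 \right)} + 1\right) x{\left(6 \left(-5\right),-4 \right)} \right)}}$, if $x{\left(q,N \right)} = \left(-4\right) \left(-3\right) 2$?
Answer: $\frac{661}{600} \approx 1.1017$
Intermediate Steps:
$x{\left(q,N \right)} = 24$ ($x{\left(q,N \right)} = 12 \cdot 2 = 24$)
$H{\left(l \right)} = l + l^{2}$ ($H{\left(l \right)} = \left(l^{2} + 0 l\right) + l = \left(l^{2} + 0\right) + l = l^{2} + l = l + l^{2}$)
$\frac{661}{H{\left(\left(k{\left(6 \right)} + 1\right) x{\left(6 \left(-5\right),-4 \right)} \right)}} = \frac{661}{\left(0 + 1\right) 24 \left(1 + \left(0 + 1\right) 24\right)} = \frac{661}{1 \cdot 24 \left(1 + 1 \cdot 24\right)} = \frac{661}{24 \left(1 + 24\right)} = \frac{661}{24 \cdot 25} = \frac{661}{600}$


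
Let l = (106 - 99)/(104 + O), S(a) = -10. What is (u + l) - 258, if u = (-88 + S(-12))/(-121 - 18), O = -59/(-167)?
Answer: -623096737/2422353 ≈ -257.23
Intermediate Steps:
O = 59/167 (O = -59*(-1/167) = 59/167 ≈ 0.35329)
u = 98/139 (u = (-88 - 10)/(-121 - 18) = -98/(-139) = -98*(-1/139) = 98/139 ≈ 0.70504)
l = 1169/17427 (l = (106 - 99)/(104 + 59/167) = 7/(17427/167) = 7*(167/17427) = 1169/17427 ≈ 0.067080)
(u + l) - 258 = (98/139 + 1169/17427) - 258 = 1870337/2422353 - 258 = -623096737/2422353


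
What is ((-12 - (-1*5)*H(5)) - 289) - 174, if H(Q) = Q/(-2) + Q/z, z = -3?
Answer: -2975/6 ≈ -495.83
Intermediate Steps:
H(Q) = -5*Q/6 (H(Q) = Q/(-2) + Q/(-3) = Q*(-1/2) + Q*(-1/3) = -Q/2 - Q/3 = -5*Q/6)
((-12 - (-1*5)*H(5)) - 289) - 174 = ((-12 - (-1*5)*(-5/6*5)) - 289) - 174 = ((-12 - (-5)*(-25)/6) - 289) - 174 = ((-12 - 1*125/6) - 289) - 174 = ((-12 - 125/6) - 289) - 174 = (-197/6 - 289) - 174 = -1931/6 - 174 = -2975/6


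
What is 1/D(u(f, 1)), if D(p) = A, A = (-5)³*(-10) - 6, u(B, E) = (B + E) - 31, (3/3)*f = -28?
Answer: 1/1244 ≈ 0.00080386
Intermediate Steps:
f = -28
u(B, E) = -31 + B + E
A = 1244 (A = -125*(-10) - 6 = 1250 - 6 = 1244)
D(p) = 1244
1/D(u(f, 1)) = 1/1244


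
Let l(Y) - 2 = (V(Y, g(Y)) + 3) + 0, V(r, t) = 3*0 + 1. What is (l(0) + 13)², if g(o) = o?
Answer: 361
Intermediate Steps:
V(r, t) = 1 (V(r, t) = 0 + 1 = 1)
l(Y) = 6 (l(Y) = 2 + ((1 + 3) + 0) = 2 + (4 + 0) = 2 + 4 = 6)
(l(0) + 13)² = (6 + 13)² = 19² = 361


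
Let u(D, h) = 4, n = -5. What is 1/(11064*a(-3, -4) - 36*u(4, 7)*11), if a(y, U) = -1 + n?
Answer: -1/67968 ≈ -1.4713e-5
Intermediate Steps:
a(y, U) = -6 (a(y, U) = -1 - 5 = -6)
1/(11064*a(-3, -4) - 36*u(4, 7)*11) = 1/(11064*(-6) - 36*4*11) = 1/(-66384 - 144*11) = 1/(-66384 - 1584) = 1/(-67968) = -1/67968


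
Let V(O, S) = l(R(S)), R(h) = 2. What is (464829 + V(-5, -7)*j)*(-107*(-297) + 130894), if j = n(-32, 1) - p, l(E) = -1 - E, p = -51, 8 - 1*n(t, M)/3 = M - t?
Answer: 75626840373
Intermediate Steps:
n(t, M) = 24 - 3*M + 3*t (n(t, M) = 24 - 3*(M - t) = 24 + (-3*M + 3*t) = 24 - 3*M + 3*t)
V(O, S) = -3 (V(O, S) = -1 - 1*2 = -1 - 2 = -3)
j = -24 (j = (24 - 3*1 + 3*(-32)) - 1*(-51) = (24 - 3 - 96) + 51 = -75 + 51 = -24)
(464829 + V(-5, -7)*j)*(-107*(-297) + 130894) = (464829 - 3*(-24))*(-107*(-297) + 130894) = (464829 + 72)*(31779 + 130894) = 464901*162673 = 75626840373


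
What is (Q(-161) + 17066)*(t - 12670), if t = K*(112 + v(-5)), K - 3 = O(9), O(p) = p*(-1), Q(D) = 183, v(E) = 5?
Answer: -230653628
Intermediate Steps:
O(p) = -p
K = -6 (K = 3 - 1*9 = 3 - 9 = -6)
t = -702 (t = -6*(112 + 5) = -6*117 = -702)
(Q(-161) + 17066)*(t - 12670) = (183 + 17066)*(-702 - 12670) = 17249*(-13372) = -230653628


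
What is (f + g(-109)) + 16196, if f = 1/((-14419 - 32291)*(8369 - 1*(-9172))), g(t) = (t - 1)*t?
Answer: 23093920340459/819340110 ≈ 28186.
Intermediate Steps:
g(t) = t*(-1 + t) (g(t) = (-1 + t)*t = t*(-1 + t))
f = -1/819340110 (f = 1/((-46710)*(8369 + 9172)) = -1/46710/17541 = -1/46710*1/17541 = -1/819340110 ≈ -1.2205e-9)
(f + g(-109)) + 16196 = (-1/819340110 - 109*(-1 - 109)) + 16196 = (-1/819340110 - 109*(-110)) + 16196 = (-1/819340110 + 11990) + 16196 = 9823887918899/819340110 + 16196 = 23093920340459/819340110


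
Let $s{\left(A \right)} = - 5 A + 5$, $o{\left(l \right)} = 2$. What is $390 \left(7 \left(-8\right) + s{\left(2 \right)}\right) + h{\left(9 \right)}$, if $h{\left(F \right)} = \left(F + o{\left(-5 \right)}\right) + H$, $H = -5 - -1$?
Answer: $-23783$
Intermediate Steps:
$H = -4$ ($H = -5 + 1 = -4$)
$s{\left(A \right)} = 5 - 5 A$
$h{\left(F \right)} = -2 + F$ ($h{\left(F \right)} = \left(F + 2\right) - 4 = \left(2 + F\right) - 4 = -2 + F$)
$390 \left(7 \left(-8\right) + s{\left(2 \right)}\right) + h{\left(9 \right)} = 390 \left(7 \left(-8\right) + \left(5 - 10\right)\right) + \left(-2 + 9\right) = 390 \left(-56 + \left(5 - 10\right)\right) + 7 = 390 \left(-56 - 5\right) + 7 = 390 \left(-61\right) + 7 = -23790 + 7 = -23783$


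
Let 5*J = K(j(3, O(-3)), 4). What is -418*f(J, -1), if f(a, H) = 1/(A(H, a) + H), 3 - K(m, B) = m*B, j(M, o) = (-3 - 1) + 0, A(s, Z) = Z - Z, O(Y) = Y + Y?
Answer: 418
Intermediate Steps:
O(Y) = 2*Y
A(s, Z) = 0
j(M, o) = -4 (j(M, o) = -4 + 0 = -4)
K(m, B) = 3 - B*m (K(m, B) = 3 - m*B = 3 - B*m)
J = 19/5 (J = (3 - 1*4*(-4))/5 = (3 + 16)/5 = (1/5)*19 = 19/5 ≈ 3.8000)
f(a, H) = 1/H (f(a, H) = 1/(0 + H) = 1/H)
-418*f(J, -1) = -418/(-1) = -418*(-1) = 418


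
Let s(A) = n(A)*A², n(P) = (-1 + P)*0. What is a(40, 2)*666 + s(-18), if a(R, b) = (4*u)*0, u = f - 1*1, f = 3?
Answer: 0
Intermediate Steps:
u = 2 (u = 3 - 1*1 = 3 - 1 = 2)
n(P) = 0
a(R, b) = 0 (a(R, b) = (4*2)*0 = 8*0 = 0)
s(A) = 0 (s(A) = 0*A² = 0)
a(40, 2)*666 + s(-18) = 0*666 + 0 = 0 + 0 = 0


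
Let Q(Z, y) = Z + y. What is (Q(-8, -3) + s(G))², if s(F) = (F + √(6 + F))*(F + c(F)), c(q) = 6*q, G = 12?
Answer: 1121017 + 502488*√2 ≈ 1.8316e+6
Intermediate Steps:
s(F) = 7*F*(F + √(6 + F)) (s(F) = (F + √(6 + F))*(F + 6*F) = (F + √(6 + F))*(7*F) = 7*F*(F + √(6 + F)))
(Q(-8, -3) + s(G))² = ((-8 - 3) + 7*12*(12 + √(6 + 12)))² = (-11 + 7*12*(12 + √18))² = (-11 + 7*12*(12 + 3*√2))² = (-11 + (1008 + 252*√2))² = (997 + 252*√2)²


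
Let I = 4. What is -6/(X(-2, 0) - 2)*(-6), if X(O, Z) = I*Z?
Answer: -18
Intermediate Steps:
X(O, Z) = 4*Z
-6/(X(-2, 0) - 2)*(-6) = -6/(4*0 - 2)*(-6) = -6/(0 - 2)*(-6) = -6/(-2)*(-6) = -6*(-½)*(-6) = 3*(-6) = -18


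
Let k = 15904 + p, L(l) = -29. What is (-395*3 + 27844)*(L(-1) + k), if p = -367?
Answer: 413427772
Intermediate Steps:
k = 15537 (k = 15904 - 367 = 15537)
(-395*3 + 27844)*(L(-1) + k) = (-395*3 + 27844)*(-29 + 15537) = (-1185 + 27844)*15508 = 26659*15508 = 413427772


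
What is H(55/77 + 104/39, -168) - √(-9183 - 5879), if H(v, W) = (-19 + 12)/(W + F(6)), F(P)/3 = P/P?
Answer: 7/165 - I*√15062 ≈ 0.042424 - 122.73*I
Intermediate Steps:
F(P) = 3 (F(P) = 3*(P/P) = 3*1 = 3)
H(v, W) = -7/(3 + W) (H(v, W) = (-19 + 12)/(W + 3) = -7/(3 + W))
H(55/77 + 104/39, -168) - √(-9183 - 5879) = -7/(3 - 168) - √(-9183 - 5879) = -7/(-165) - √(-15062) = -7*(-1/165) - I*√15062 = 7/165 - I*√15062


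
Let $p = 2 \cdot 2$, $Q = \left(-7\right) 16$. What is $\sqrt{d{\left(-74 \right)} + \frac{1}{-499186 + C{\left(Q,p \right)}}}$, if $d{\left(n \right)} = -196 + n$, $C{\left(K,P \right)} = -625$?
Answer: $\frac{i \sqrt{67448980144481}}{499811} \approx 16.432 i$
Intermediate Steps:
$Q = -112$
$p = 4$
$\sqrt{d{\left(-74 \right)} + \frac{1}{-499186 + C{\left(Q,p \right)}}} = \sqrt{\left(-196 - 74\right) + \frac{1}{-499186 - 625}} = \sqrt{-270 + \frac{1}{-499811}} = \sqrt{-270 - \frac{1}{499811}} = \sqrt{- \frac{134948971}{499811}} = \frac{i \sqrt{67448980144481}}{499811}$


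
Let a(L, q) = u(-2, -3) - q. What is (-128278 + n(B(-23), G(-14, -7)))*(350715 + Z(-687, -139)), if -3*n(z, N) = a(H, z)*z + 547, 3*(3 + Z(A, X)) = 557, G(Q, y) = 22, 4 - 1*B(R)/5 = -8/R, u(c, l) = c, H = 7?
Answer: -214402855992497/4761 ≈ -4.5033e+10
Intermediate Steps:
B(R) = 20 + 40/R (B(R) = 20 - (-40)/R = 20 + 40/R)
a(L, q) = -2 - q
Z(A, X) = 548/3 (Z(A, X) = -3 + (⅓)*557 = -3 + 557/3 = 548/3)
n(z, N) = -547/3 - z*(-2 - z)/3 (n(z, N) = -((-2 - z)*z + 547)/3 = -(z*(-2 - z) + 547)/3 = -(547 + z*(-2 - z))/3 = -547/3 - z*(-2 - z)/3)
(-128278 + n(B(-23), G(-14, -7)))*(350715 + Z(-687, -139)) = (-128278 + (-547/3 + (20 + 40/(-23))*(2 + (20 + 40/(-23)))/3))*(350715 + 548/3) = (-128278 + (-547/3 + (20 + 40*(-1/23))*(2 + (20 + 40*(-1/23)))/3))*(1052693/3) = (-128278 + (-547/3 + (20 - 40/23)*(2 + (20 - 40/23))/3))*(1052693/3) = (-128278 + (-547/3 + (⅓)*(420/23)*(2 + 420/23)))*(1052693/3) = (-128278 + (-547/3 + (⅓)*(420/23)*(466/23)))*(1052693/3) = (-128278 + (-547/3 + 65240/529))*(1052693/3) = (-128278 - 93643/1587)*(1052693/3) = -203670829/1587*1052693/3 = -214402855992497/4761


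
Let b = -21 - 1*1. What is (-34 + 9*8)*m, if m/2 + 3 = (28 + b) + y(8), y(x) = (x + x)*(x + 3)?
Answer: 13604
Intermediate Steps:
b = -22 (b = -21 - 1 = -22)
y(x) = 2*x*(3 + x) (y(x) = (2*x)*(3 + x) = 2*x*(3 + x))
m = 358 (m = -6 + 2*((28 - 22) + 2*8*(3 + 8)) = -6 + 2*(6 + 2*8*11) = -6 + 2*(6 + 176) = -6 + 2*182 = -6 + 364 = 358)
(-34 + 9*8)*m = (-34 + 9*8)*358 = (-34 + 72)*358 = 38*358 = 13604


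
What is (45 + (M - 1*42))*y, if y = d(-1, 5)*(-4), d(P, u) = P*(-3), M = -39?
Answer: 432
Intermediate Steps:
d(P, u) = -3*P
y = -12 (y = -3*(-1)*(-4) = 3*(-4) = -12)
(45 + (M - 1*42))*y = (45 + (-39 - 1*42))*(-12) = (45 + (-39 - 42))*(-12) = (45 - 81)*(-12) = -36*(-12) = 432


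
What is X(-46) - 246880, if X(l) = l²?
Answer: -244764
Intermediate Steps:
X(-46) - 246880 = (-46)² - 246880 = 2116 - 246880 = -244764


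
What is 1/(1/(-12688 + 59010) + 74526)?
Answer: 46322/3452193373 ≈ 1.3418e-5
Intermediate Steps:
1/(1/(-12688 + 59010) + 74526) = 1/(1/46322 + 74526) = 1/(3452193373/46322) = 46322/3452193373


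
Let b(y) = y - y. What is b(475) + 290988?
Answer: 290988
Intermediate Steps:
b(y) = 0
b(475) + 290988 = 0 + 290988 = 290988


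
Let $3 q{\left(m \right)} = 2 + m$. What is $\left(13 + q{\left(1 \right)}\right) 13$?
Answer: $182$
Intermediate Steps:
$q{\left(m \right)} = \frac{2}{3} + \frac{m}{3}$ ($q{\left(m \right)} = \frac{2 + m}{3} = \frac{2}{3} + \frac{m}{3}$)
$\left(13 + q{\left(1 \right)}\right) 13 = \left(13 + \left(\frac{2}{3} + \frac{1}{3} \cdot 1\right)\right) 13 = \left(13 + \left(\frac{2}{3} + \frac{1}{3}\right)\right) 13 = \left(13 + 1\right) 13 = 14 \cdot 13 = 182$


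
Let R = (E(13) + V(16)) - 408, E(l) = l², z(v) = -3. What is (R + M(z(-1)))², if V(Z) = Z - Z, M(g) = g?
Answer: 58564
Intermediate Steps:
V(Z) = 0
R = -239 (R = (13² + 0) - 408 = (169 + 0) - 408 = 169 - 408 = -239)
(R + M(z(-1)))² = (-239 - 3)² = (-242)² = 58564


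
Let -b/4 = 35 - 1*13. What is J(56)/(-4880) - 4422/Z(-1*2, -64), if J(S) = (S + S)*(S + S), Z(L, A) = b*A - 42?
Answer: -573127/170495 ≈ -3.3615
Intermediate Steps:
b = -88 (b = -4*(35 - 1*13) = -4*(35 - 13) = -4*22 = -88)
Z(L, A) = -42 - 88*A (Z(L, A) = -88*A - 42 = -42 - 88*A)
J(S) = 4*S**2 (J(S) = (2*S)*(2*S) = 4*S**2)
J(56)/(-4880) - 4422/Z(-1*2, -64) = (4*56**2)/(-4880) - 4422/(-42 - 88*(-64)) = (4*3136)*(-1/4880) - 4422/(-42 + 5632) = 12544*(-1/4880) - 4422/5590 = -784/305 - 4422*1/5590 = -784/305 - 2211/2795 = -573127/170495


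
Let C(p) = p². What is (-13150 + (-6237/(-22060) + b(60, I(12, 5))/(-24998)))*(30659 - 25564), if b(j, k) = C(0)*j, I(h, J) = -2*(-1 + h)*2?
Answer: -295594335497/4412 ≈ -6.6998e+7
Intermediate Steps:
I(h, J) = 4 - 4*h (I(h, J) = -2*(-2 + 2*h) = 4 - 4*h)
b(j, k) = 0 (b(j, k) = 0²*j = 0*j = 0)
(-13150 + (-6237/(-22060) + b(60, I(12, 5))/(-24998)))*(30659 - 25564) = (-13150 + (-6237/(-22060) + 0/(-24998)))*(30659 - 25564) = (-13150 + (-6237*(-1/22060) + 0*(-1/24998)))*5095 = (-13150 + (6237/22060 + 0))*5095 = (-13150 + 6237/22060)*5095 = -290082763/22060*5095 = -295594335497/4412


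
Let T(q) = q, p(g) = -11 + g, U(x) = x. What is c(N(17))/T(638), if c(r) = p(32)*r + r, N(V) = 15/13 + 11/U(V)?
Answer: 398/6409 ≈ 0.062100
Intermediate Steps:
N(V) = 15/13 + 11/V
c(r) = 22*r (c(r) = (-11 + 32)*r + r = 21*r + r = 22*r)
c(N(17))/T(638) = (22*(15/13 + 11/17))/638 = (22*(15/13 + 11*(1/17)))*(1/638) = (22*(15/13 + 11/17))*(1/638) = (22*(398/221))*(1/638) = (8756/221)*(1/638) = 398/6409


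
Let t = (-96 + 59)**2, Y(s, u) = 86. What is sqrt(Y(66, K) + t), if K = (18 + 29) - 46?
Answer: sqrt(1455) ≈ 38.144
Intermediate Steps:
K = 1 (K = 47 - 46 = 1)
t = 1369 (t = (-37)**2 = 1369)
sqrt(Y(66, K) + t) = sqrt(86 + 1369) = sqrt(1455)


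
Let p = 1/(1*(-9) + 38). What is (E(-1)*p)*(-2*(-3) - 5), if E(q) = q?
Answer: -1/29 ≈ -0.034483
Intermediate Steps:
p = 1/29 (p = 1/(-9 + 38) = 1/29 ≈ 0.034483)
(E(-1)*p)*(-2*(-3) - 5) = (-1*1/29)*(-2*(-3) - 5) = -(6 - 5)/29 = -1/29*1 = -1/29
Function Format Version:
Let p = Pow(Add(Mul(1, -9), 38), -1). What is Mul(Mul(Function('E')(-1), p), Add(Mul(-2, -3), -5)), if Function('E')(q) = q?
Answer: Rational(-1, 29) ≈ -0.034483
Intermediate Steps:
p = Rational(1, 29) (p = Pow(Add(-9, 38), -1) = Pow(29, -1) = Rational(1, 29) ≈ 0.034483)
Mul(Mul(Function('E')(-1), p), Add(Mul(-2, -3), -5)) = Mul(Mul(-1, Rational(1, 29)), Add(Mul(-2, -3), -5)) = Mul(Rational(-1, 29), Add(6, -5)) = Mul(Rational(-1, 29), 1) = Rational(-1, 29)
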